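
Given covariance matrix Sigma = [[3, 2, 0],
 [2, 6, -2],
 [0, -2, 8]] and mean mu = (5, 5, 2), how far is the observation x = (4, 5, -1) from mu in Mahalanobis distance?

Step 1 — centre the observation: (x - mu) = (-1, 0, -3).

Step 2 — invert Sigma (cofactor / det for 3×3, or solve directly):
  Sigma^{-1} = [[0.44, -0.16, -0.04],
 [-0.16, 0.24, 0.06],
 [-0.04, 0.06, 0.14]].

Step 3 — form the quadratic (x - mu)^T · Sigma^{-1} · (x - mu):
  Sigma^{-1} · (x - mu) = (-0.32, -0.02, -0.38).
  (x - mu)^T · [Sigma^{-1} · (x - mu)] = (-1)·(-0.32) + (0)·(-0.02) + (-3)·(-0.38) = 1.46.

Step 4 — take square root: d = √(1.46) ≈ 1.2083.

d(x, mu) = √(1.46) ≈ 1.2083


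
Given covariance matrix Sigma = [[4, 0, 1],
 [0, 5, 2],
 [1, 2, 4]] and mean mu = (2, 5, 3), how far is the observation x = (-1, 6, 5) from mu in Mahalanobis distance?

Step 1 — centre the observation: (x - mu) = (-3, 1, 2).

Step 2 — invert Sigma (cofactor / det for 3×3, or solve directly):
  Sigma^{-1} = [[0.2712, 0.0339, -0.0847],
 [0.0339, 0.2542, -0.1356],
 [-0.0847, -0.1356, 0.339]].

Step 3 — form the quadratic (x - mu)^T · Sigma^{-1} · (x - mu):
  Sigma^{-1} · (x - mu) = (-0.9492, -0.1186, 0.7966).
  (x - mu)^T · [Sigma^{-1} · (x - mu)] = (-3)·(-0.9492) + (1)·(-0.1186) + (2)·(0.7966) = 4.322.

Step 4 — take square root: d = √(4.322) ≈ 2.079.

d(x, mu) = √(4.322) ≈ 2.079


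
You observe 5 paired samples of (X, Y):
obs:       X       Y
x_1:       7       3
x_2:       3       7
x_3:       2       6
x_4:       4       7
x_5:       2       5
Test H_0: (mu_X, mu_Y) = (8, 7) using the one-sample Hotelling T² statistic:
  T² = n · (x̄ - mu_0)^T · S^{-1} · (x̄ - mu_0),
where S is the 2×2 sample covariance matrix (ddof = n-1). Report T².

Step 1 — sample mean vector:
  mean(X) = (7 + 3 + 2 + 4 + 2) / 5 = 18/5 = 3.6
  mean(Y) = (3 + 7 + 6 + 7 + 5) / 5 = 28/5 = 5.6
  x̄ = (3.6, 5.6),  deviation x̄ - mu_0 = (3.6, 5.6) - (8, 7) = (-4.4, -1.4).

Step 2 — sample covariance matrix, S[i,j] = (1/(n-1)) · Σ_k (x_{k,i} - mean_i) · (x_{k,j} - mean_j), divisor n-1 = 4:
  S[X,X] = ((3.4)·(3.4) + (-0.6)·(-0.6) + (-1.6)·(-1.6) + (0.4)·(0.4) + (-1.6)·(-1.6)) / 4 = 17.2/4 = 4.3
  S[X,Y] = ((3.4)·(-2.6) + (-0.6)·(1.4) + (-1.6)·(0.4) + (0.4)·(1.4) + (-1.6)·(-0.6)) / 4 = -8.8/4 = -2.2
  S[Y,Y] = ((-2.6)·(-2.6) + (1.4)·(1.4) + (0.4)·(0.4) + (1.4)·(1.4) + (-0.6)·(-0.6)) / 4 = 11.2/4 = 2.8
  S = [[4.3, -2.2],
 [-2.2, 2.8]].

Step 3 — invert S. det(S) = 4.3·2.8 - (-2.2)² = 7.2.
  S^{-1} = (1/det) · [[d, -b], [-b, a]] = [[0.3889, 0.3056],
 [0.3056, 0.5972]].

Step 4 — quadratic form (x̄ - mu_0)^T · S^{-1} · (x̄ - mu_0):
  S^{-1} · (x̄ - mu_0) = (-2.1389, -2.1806),
  (x̄ - mu_0)^T · [...] = (-4.4)·(-2.1389) + (-1.4)·(-2.1806) = 12.4639.

Step 5 — scale by n: T² = 5 · 12.4639 = 62.3194.

T² ≈ 62.3194


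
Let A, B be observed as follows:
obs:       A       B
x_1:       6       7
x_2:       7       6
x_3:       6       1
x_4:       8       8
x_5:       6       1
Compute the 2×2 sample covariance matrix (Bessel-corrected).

Step 1 — column means:
  mean(A) = (6 + 7 + 6 + 8 + 6) / 5 = 33/5 = 6.6
  mean(B) = (7 + 6 + 1 + 8 + 1) / 5 = 23/5 = 4.6

Step 2 — sample covariance S[i,j] = (1/(n-1)) · Σ_k (x_{k,i} - mean_i) · (x_{k,j} - mean_j), with n-1 = 4.
  S[A,A] = ((-0.6)·(-0.6) + (0.4)·(0.4) + (-0.6)·(-0.6) + (1.4)·(1.4) + (-0.6)·(-0.6)) / 4 = 3.2/4 = 0.8
  S[A,B] = ((-0.6)·(2.4) + (0.4)·(1.4) + (-0.6)·(-3.6) + (1.4)·(3.4) + (-0.6)·(-3.6)) / 4 = 8.2/4 = 2.05
  S[B,B] = ((2.4)·(2.4) + (1.4)·(1.4) + (-3.6)·(-3.6) + (3.4)·(3.4) + (-3.6)·(-3.6)) / 4 = 45.2/4 = 11.3

S is symmetric (S[j,i] = S[i,j]). Assembling:

S = [[0.8, 2.05],
 [2.05, 11.3]]


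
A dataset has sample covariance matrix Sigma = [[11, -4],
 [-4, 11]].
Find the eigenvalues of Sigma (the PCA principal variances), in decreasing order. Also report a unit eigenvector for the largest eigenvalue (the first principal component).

Step 1 — characteristic polynomial of 2×2 Sigma:
  det(Sigma - λI) = λ² - trace · λ + det = 0.
  trace = 11 + 11 = 22, det = 11·11 - (-4)² = 105.
Step 2 — discriminant:
  Δ = trace² - 4·det = 484 - 420 = 64.
Step 3 — eigenvalues:
  λ = (trace ± √Δ)/2 = (22 ± 8)/2,
  λ_1 = 15,  λ_2 = 7.

Step 4 — unit eigenvector for λ_1: solve (Sigma - λ_1 I)v = 0. First row:
  (11 - 15)·v_x + (-4)·v_y = 0, i.e. (-4)·v_x + (-4)·v_y = 0,
  so v ∝ (b, λ_1 - a) = (-4, 4); multiply by -1 so the first entry is positive: u = (4, -4).
  ||u|| = √((4)² + (-4)²) = √(32) ≈ 5.6569,
  v_1 = u/||u|| ≈ (0.7071, -0.7071) (||v_1|| = 1).

λ_1 = 15,  λ_2 = 7;  v_1 ≈ (0.7071, -0.7071)


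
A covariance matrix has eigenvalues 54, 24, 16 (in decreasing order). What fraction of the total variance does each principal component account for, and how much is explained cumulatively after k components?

Step 1 — total variance = trace(Sigma) = Σ λ_i = 54 + 24 + 16 = 94.

Step 2 — fraction explained by component i = λ_i / Σ λ:
  PC1: 54/94 = 0.5745
  PC2: 24/94 = 0.2553
  PC3: 16/94 = 0.1702

Step 3 — cumulative fraction after k components = (λ_1 + ... + λ_k) / Σ λ:
  k = 1: 54/94 = 0.5745
  k = 2: (54 + 24)/94 = 78/94 = 0.8298
  k = 3: (54 + 24 + 16)/94 = 94/94 = 1

Summary (fraction, with percent):

explained: PC1 0.5745 (57.45%), PC2 0.2553 (25.53%), PC3 0.1702 (17.02%);  cumulative: 0.5745, 0.8298, 1


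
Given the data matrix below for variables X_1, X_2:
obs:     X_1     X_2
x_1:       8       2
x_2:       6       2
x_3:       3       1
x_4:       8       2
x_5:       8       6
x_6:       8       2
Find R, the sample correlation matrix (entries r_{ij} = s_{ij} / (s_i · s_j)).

Step 1 — column means:
  mean(X_1) = (8 + 6 + 3 + 8 + 8 + 8) / 6 = 41/6 = 6.8333
  mean(X_2) = (2 + 2 + 1 + 2 + 6 + 2) / 6 = 15/6 = 2.5

Step 2 — sample variances and covariances s[i,j] = (1/(n-1)) · Σ_k (x_{k,i} - mean_i) · (x_{k,j} - mean_j), with n-1 = 5:
  s[X_1,X_1] = ((1.1667)·(1.1667) + (-0.8333)·(-0.8333) + (-3.8333)·(-3.8333) + (1.1667)·(1.1667) + (1.1667)·(1.1667) + (1.1667)·(1.1667)) / 5 = 20.8333/5 = 4.1667
  s[X_1,X_2] = ((1.1667)·(-0.5) + (-0.8333)·(-0.5) + (-3.8333)·(-1.5) + (1.1667)·(-0.5) + (1.1667)·(3.5) + (1.1667)·(-0.5)) / 5 = 8.5/5 = 1.7
  s[X_2,X_2] = ((-0.5)·(-0.5) + (-0.5)·(-0.5) + (-1.5)·(-1.5) + (-0.5)·(-0.5) + (3.5)·(3.5) + (-0.5)·(-0.5)) / 5 = 15.5/5 = 3.1
  Sample standard deviations s_i = √(s[i,i]):
  s(X_1) = √(4.1667) = 2.0412
  s(X_2) = √(3.1) = 1.7607

Step 3 — r_{ij} = s_{ij} / (s_i · s_j):
  r[X_1,X_1] = 1 (diagonal).
  r[X_1,X_2] = 1.7 / (2.0412 · 1.7607) = 1.7 / 3.594 = 0.473
  r[X_2,X_2] = 1 (diagonal).

R is symmetric with unit diagonal. Assembling:

R = [[1, 0.473],
 [0.473, 1]]


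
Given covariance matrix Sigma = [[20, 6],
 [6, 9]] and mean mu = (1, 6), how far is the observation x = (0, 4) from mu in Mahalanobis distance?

Step 1 — centre the observation: (x - mu) = (-1, -2).

Step 2 — invert Sigma. det(Sigma) = 20·9 - (6)² = 144.
  Sigma^{-1} = (1/det) · [[d, -b], [-b, a]] = [[0.0625, -0.0417],
 [-0.0417, 0.1389]].

Step 3 — form the quadratic (x - mu)^T · Sigma^{-1} · (x - mu):
  Sigma^{-1} · (x - mu) = (0.0208, -0.2361).
  (x - mu)^T · [Sigma^{-1} · (x - mu)] = (-1)·(0.0208) + (-2)·(-0.2361) = 0.4514.

Step 4 — take square root: d = √(0.4514) ≈ 0.6719.

d(x, mu) = √(0.4514) ≈ 0.6719


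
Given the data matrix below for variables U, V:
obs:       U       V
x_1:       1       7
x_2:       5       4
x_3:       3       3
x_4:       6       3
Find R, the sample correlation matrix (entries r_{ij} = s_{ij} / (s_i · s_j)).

Step 1 — column means:
  mean(U) = (1 + 5 + 3 + 6) / 4 = 15/4 = 3.75
  mean(V) = (7 + 4 + 3 + 3) / 4 = 17/4 = 4.25

Step 2 — sample variances and covariances s[i,j] = (1/(n-1)) · Σ_k (x_{k,i} - mean_i) · (x_{k,j} - mean_j), with n-1 = 3:
  s[U,U] = ((-2.75)·(-2.75) + (1.25)·(1.25) + (-0.75)·(-0.75) + (2.25)·(2.25)) / 3 = 14.75/3 = 4.9167
  s[U,V] = ((-2.75)·(2.75) + (1.25)·(-0.25) + (-0.75)·(-1.25) + (2.25)·(-1.25)) / 3 = -9.75/3 = -3.25
  s[V,V] = ((2.75)·(2.75) + (-0.25)·(-0.25) + (-1.25)·(-1.25) + (-1.25)·(-1.25)) / 3 = 10.75/3 = 3.5833
  Sample standard deviations s_i = √(s[i,i]):
  s(U) = √(4.9167) = 2.2174
  s(V) = √(3.5833) = 1.893

Step 3 — r_{ij} = s_{ij} / (s_i · s_j):
  r[U,U] = 1 (diagonal).
  r[U,V] = -3.25 / (2.2174 · 1.893) = -3.25 / 4.1974 = -0.7743
  r[V,V] = 1 (diagonal).

R is symmetric with unit diagonal. Assembling:

R = [[1, -0.7743],
 [-0.7743, 1]]


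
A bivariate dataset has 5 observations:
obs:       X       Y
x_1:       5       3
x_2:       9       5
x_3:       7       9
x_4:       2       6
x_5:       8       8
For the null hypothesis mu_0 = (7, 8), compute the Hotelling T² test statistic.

Step 1 — sample mean vector:
  mean(X) = (5 + 9 + 7 + 2 + 8) / 5 = 31/5 = 6.2
  mean(Y) = (3 + 5 + 9 + 6 + 8) / 5 = 31/5 = 6.2
  x̄ = (6.2, 6.2),  deviation x̄ - mu_0 = (6.2, 6.2) - (7, 8) = (-0.8, -1.8).

Step 2 — sample covariance matrix, S[i,j] = (1/(n-1)) · Σ_k (x_{k,i} - mean_i) · (x_{k,j} - mean_j), divisor n-1 = 4:
  S[X,X] = ((-1.2)·(-1.2) + (2.8)·(2.8) + (0.8)·(0.8) + (-4.2)·(-4.2) + (1.8)·(1.8)) / 4 = 30.8/4 = 7.7
  S[X,Y] = ((-1.2)·(-3.2) + (2.8)·(-1.2) + (0.8)·(2.8) + (-4.2)·(-0.2) + (1.8)·(1.8)) / 4 = 6.8/4 = 1.7
  S[Y,Y] = ((-3.2)·(-3.2) + (-1.2)·(-1.2) + (2.8)·(2.8) + (-0.2)·(-0.2) + (1.8)·(1.8)) / 4 = 22.8/4 = 5.7
  S = [[7.7, 1.7],
 [1.7, 5.7]].

Step 3 — invert S. det(S) = 7.7·5.7 - (1.7)² = 41.
  S^{-1} = (1/det) · [[d, -b], [-b, a]] = [[0.139, -0.0415],
 [-0.0415, 0.1878]].

Step 4 — quadratic form (x̄ - mu_0)^T · S^{-1} · (x̄ - mu_0):
  S^{-1} · (x̄ - mu_0) = (-0.0366, -0.3049),
  (x̄ - mu_0)^T · [...] = (-0.8)·(-0.0366) + (-1.8)·(-0.3049) = 0.578.

Step 5 — scale by n: T² = 5 · 0.578 = 2.8902.

T² ≈ 2.8902


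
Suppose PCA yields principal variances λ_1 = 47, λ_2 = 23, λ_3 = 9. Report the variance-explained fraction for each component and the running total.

Step 1 — total variance = trace(Sigma) = Σ λ_i = 47 + 23 + 9 = 79.

Step 2 — fraction explained by component i = λ_i / Σ λ:
  PC1: 47/79 = 0.5949
  PC2: 23/79 = 0.2911
  PC3: 9/79 = 0.1139

Step 3 — cumulative fraction after k components = (λ_1 + ... + λ_k) / Σ λ:
  k = 1: 47/79 = 0.5949
  k = 2: (47 + 23)/79 = 70/79 = 0.8861
  k = 3: (47 + 23 + 9)/79 = 79/79 = 1

Summary (fraction, with percent):

explained: PC1 0.5949 (59.49%), PC2 0.2911 (29.11%), PC3 0.1139 (11.39%);  cumulative: 0.5949, 0.8861, 1


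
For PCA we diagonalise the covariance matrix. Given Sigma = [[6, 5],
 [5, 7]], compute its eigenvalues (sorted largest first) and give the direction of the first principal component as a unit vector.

Step 1 — characteristic polynomial of 2×2 Sigma:
  det(Sigma - λI) = λ² - trace · λ + det = 0.
  trace = 6 + 7 = 13, det = 6·7 - (5)² = 17.
Step 2 — discriminant:
  Δ = trace² - 4·det = 169 - 68 = 101.
Step 3 — eigenvalues:
  λ = (trace ± √Δ)/2 = (13 ± 10.0499)/2,
  λ_1 = 11.5249,  λ_2 = 1.4751.

Step 4 — unit eigenvector for λ_1: solve (Sigma - λ_1 I)v = 0. First row:
  (6 - 11.5249)·v_x + (5)·v_y = 0, i.e. (-5.5249)·v_x + (5)·v_y = 0,
  so v ∝ (b, λ_1 - a) = (5, 5.5249) = u.
  ||u|| = √((5)² + (5.5249)²) = √(55.5249) ≈ 7.4515,
  v_1 = u/||u|| ≈ (0.671, 0.7415) (||v_1|| = 1).

λ_1 = 11.5249,  λ_2 = 1.4751;  v_1 ≈ (0.671, 0.7415)


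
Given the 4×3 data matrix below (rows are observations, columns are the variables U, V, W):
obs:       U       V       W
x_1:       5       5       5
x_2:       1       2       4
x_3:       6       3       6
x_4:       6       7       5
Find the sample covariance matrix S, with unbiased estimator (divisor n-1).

Step 1 — column means:
  mean(U) = (5 + 1 + 6 + 6) / 4 = 18/4 = 4.5
  mean(V) = (5 + 2 + 3 + 7) / 4 = 17/4 = 4.25
  mean(W) = (5 + 4 + 6 + 5) / 4 = 20/4 = 5

Step 2 — sample covariance S[i,j] = (1/(n-1)) · Σ_k (x_{k,i} - mean_i) · (x_{k,j} - mean_j), with n-1 = 3.
  S[U,U] = ((0.5)·(0.5) + (-3.5)·(-3.5) + (1.5)·(1.5) + (1.5)·(1.5)) / 3 = 17/3 = 5.6667
  S[U,V] = ((0.5)·(0.75) + (-3.5)·(-2.25) + (1.5)·(-1.25) + (1.5)·(2.75)) / 3 = 10.5/3 = 3.5
  S[U,W] = ((0.5)·(0) + (-3.5)·(-1) + (1.5)·(1) + (1.5)·(0)) / 3 = 5/3 = 1.6667
  S[V,V] = ((0.75)·(0.75) + (-2.25)·(-2.25) + (-1.25)·(-1.25) + (2.75)·(2.75)) / 3 = 14.75/3 = 4.9167
  S[V,W] = ((0.75)·(0) + (-2.25)·(-1) + (-1.25)·(1) + (2.75)·(0)) / 3 = 1/3 = 0.3333
  S[W,W] = ((0)·(0) + (-1)·(-1) + (1)·(1) + (0)·(0)) / 3 = 2/3 = 0.6667

S is symmetric (S[j,i] = S[i,j]). Assembling:

S = [[5.6667, 3.5, 1.6667],
 [3.5, 4.9167, 0.3333],
 [1.6667, 0.3333, 0.6667]]


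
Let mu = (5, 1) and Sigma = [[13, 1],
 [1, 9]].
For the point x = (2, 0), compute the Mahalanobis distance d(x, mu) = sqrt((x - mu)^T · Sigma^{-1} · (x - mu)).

Step 1 — centre the observation: (x - mu) = (-3, -1).

Step 2 — invert Sigma. det(Sigma) = 13·9 - (1)² = 116.
  Sigma^{-1} = (1/det) · [[d, -b], [-b, a]] = [[0.0776, -0.0086],
 [-0.0086, 0.1121]].

Step 3 — form the quadratic (x - mu)^T · Sigma^{-1} · (x - mu):
  Sigma^{-1} · (x - mu) = (-0.2241, -0.0862).
  (x - mu)^T · [Sigma^{-1} · (x - mu)] = (-3)·(-0.2241) + (-1)·(-0.0862) = 0.7586.

Step 4 — take square root: d = √(0.7586) ≈ 0.871.

d(x, mu) = √(0.7586) ≈ 0.871


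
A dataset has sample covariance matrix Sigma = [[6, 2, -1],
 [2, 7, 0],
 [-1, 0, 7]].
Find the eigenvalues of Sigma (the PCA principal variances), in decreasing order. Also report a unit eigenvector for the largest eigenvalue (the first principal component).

Step 1 — characteristic polynomial p(λ) = det(λI - Sigma) = λ³ - tr·λ² + c_1·λ - det, where tr = trace, c_1 = sum of the principal 2×2 minors, det = det(Sigma):
  tr = 6 + 7 + 7 = 20,
  c_1 = (6·7 - (2)²) + (6·7 - (-1)²) + (7·7 - (0)²) = 38 + 41 + 49 = 128,
  det = 6·(7·7 - (0)²) - (2)·((2)·7 - (0)·(-1)) + (-1)·((2)·(0) - 7·(-1)) = 6·(49) - (2)·(14) + (-1)·(7) = 259.
  So p(λ) = λ³ - 20λ² + 128λ - 259.
Step 2 — look for an integer root (rational root theorem: any rational root is an integer divisor of 259). Testing λ = 7:
  p(7) = 343 - 980 + 896 - 259 = 0  ✓
  Dividing out (λ - 7): p(λ) = (λ - 7)(λ² - 13λ + 37).
Step 3 — remaining eigenvalues from the quadratic λ² - 13λ + 37 = 0:
  Δ = 13² - 4·37 = 169 - 148 = 21,  λ = (13 ± √21)/2 = (13 ± 4.5826)/2 ≈ 8.7913 or 4.2087.
  Sorted: λ_1 = 8.7913,  λ_2 = 7,  λ_3 = 4.2087  (check: sum = 20 = tr ✓).

Step 4 — unit eigenvector for λ_1 ≈ 8.7913: v spans the null space of (Sigma - λ_1 I), whose rows are
  r_1 = (-2.7913, 2, -1),  r_2 = (2, -1.7913, 0),  r_3 = (-1, 0, -1.7913).
  v is orthogonal to every row, so take v ∝ r_1 × r_2 = ((2)·(0) - (-1)·(-1.7913), (-1)·(2) - (-2.7913)·(0), (-2.7913)·(-1.7913) - (2)·(2)) ≈ (-1.7913, -2, 1).
  Rescale (multiply by -1 so the first nonzero entry is positive): u = (1.7913, 2, -1).
  ||u|| = √((1.7913)² + (2)² + (-1)²) = √(8.2087) ≈ 2.8651,  v_1 = u/||u|| ≈ (0.6252, 0.6981, -0.349) (||v_1|| = 1).

λ_1 = 8.7913,  λ_2 = 7,  λ_3 = 4.2087;  v_1 ≈ (0.6252, 0.6981, -0.349)


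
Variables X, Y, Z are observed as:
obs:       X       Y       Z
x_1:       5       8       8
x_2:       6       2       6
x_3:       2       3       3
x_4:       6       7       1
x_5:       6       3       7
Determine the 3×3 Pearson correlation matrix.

Step 1 — column means:
  mean(X) = (5 + 6 + 2 + 6 + 6) / 5 = 25/5 = 5
  mean(Y) = (8 + 2 + 3 + 7 + 3) / 5 = 23/5 = 4.6
  mean(Z) = (8 + 6 + 3 + 1 + 7) / 5 = 25/5 = 5

Step 2 — sample variances and covariances s[i,j] = (1/(n-1)) · Σ_k (x_{k,i} - mean_i) · (x_{k,j} - mean_j), with n-1 = 4:
  s[X,X] = ((0)·(0) + (1)·(1) + (-3)·(-3) + (1)·(1) + (1)·(1)) / 4 = 12/4 = 3
  s[X,Y] = ((0)·(3.4) + (1)·(-2.6) + (-3)·(-1.6) + (1)·(2.4) + (1)·(-1.6)) / 4 = 3/4 = 0.75
  s[X,Z] = ((0)·(3) + (1)·(1) + (-3)·(-2) + (1)·(-4) + (1)·(2)) / 4 = 5/4 = 1.25
  s[Y,Y] = ((3.4)·(3.4) + (-2.6)·(-2.6) + (-1.6)·(-1.6) + (2.4)·(2.4) + (-1.6)·(-1.6)) / 4 = 29.2/4 = 7.3
  s[Y,Z] = ((3.4)·(3) + (-2.6)·(1) + (-1.6)·(-2) + (2.4)·(-4) + (-1.6)·(2)) / 4 = -2/4 = -0.5
  s[Z,Z] = ((3)·(3) + (1)·(1) + (-2)·(-2) + (-4)·(-4) + (2)·(2)) / 4 = 34/4 = 8.5
  Sample standard deviations s_i = √(s[i,i]):
  s(X) = √(3) = 1.7321
  s(Y) = √(7.3) = 2.7019
  s(Z) = √(8.5) = 2.9155

Step 3 — r_{ij} = s_{ij} / (s_i · s_j):
  r[X,X] = 1 (diagonal).
  r[X,Y] = 0.75 / (1.7321 · 2.7019) = 0.75 / 4.6797 = 0.1603
  r[X,Z] = 1.25 / (1.7321 · 2.9155) = 1.25 / 5.0498 = 0.2475
  r[Y,Y] = 1 (diagonal).
  r[Y,Z] = -0.5 / (2.7019 · 2.9155) = -0.5 / 7.8772 = -0.0635
  r[Z,Z] = 1 (diagonal).

R is symmetric with unit diagonal. Assembling:

R = [[1, 0.1603, 0.2475],
 [0.1603, 1, -0.0635],
 [0.2475, -0.0635, 1]]


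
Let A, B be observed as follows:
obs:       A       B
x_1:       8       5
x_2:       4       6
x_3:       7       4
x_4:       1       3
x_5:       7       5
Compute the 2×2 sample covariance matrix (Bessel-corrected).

Step 1 — column means:
  mean(A) = (8 + 4 + 7 + 1 + 7) / 5 = 27/5 = 5.4
  mean(B) = (5 + 6 + 4 + 3 + 5) / 5 = 23/5 = 4.6

Step 2 — sample covariance S[i,j] = (1/(n-1)) · Σ_k (x_{k,i} - mean_i) · (x_{k,j} - mean_j), with n-1 = 4.
  S[A,A] = ((2.6)·(2.6) + (-1.4)·(-1.4) + (1.6)·(1.6) + (-4.4)·(-4.4) + (1.6)·(1.6)) / 4 = 33.2/4 = 8.3
  S[A,B] = ((2.6)·(0.4) + (-1.4)·(1.4) + (1.6)·(-0.6) + (-4.4)·(-1.6) + (1.6)·(0.4)) / 4 = 5.8/4 = 1.45
  S[B,B] = ((0.4)·(0.4) + (1.4)·(1.4) + (-0.6)·(-0.6) + (-1.6)·(-1.6) + (0.4)·(0.4)) / 4 = 5.2/4 = 1.3

S is symmetric (S[j,i] = S[i,j]). Assembling:

S = [[8.3, 1.45],
 [1.45, 1.3]]


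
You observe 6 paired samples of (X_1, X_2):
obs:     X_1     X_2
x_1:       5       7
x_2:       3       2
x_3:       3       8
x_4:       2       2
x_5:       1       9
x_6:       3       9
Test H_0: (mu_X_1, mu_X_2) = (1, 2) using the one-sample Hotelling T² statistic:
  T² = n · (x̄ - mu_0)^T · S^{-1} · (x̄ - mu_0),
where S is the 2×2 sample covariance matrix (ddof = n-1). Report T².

Step 1 — sample mean vector:
  mean(X_1) = (5 + 3 + 3 + 2 + 1 + 3) / 6 = 17/6 = 2.8333
  mean(X_2) = (7 + 2 + 8 + 2 + 9 + 9) / 6 = 37/6 = 6.1667
  x̄ = (2.8333, 6.1667),  deviation x̄ - mu_0 = (2.8333, 6.1667) - (1, 2) = (1.8333, 4.1667).

Step 2 — sample covariance matrix, S[i,j] = (1/(n-1)) · Σ_k (x_{k,i} - mean_i) · (x_{k,j} - mean_j), divisor n-1 = 5:
  S[X_1,X_1] = ((2.1667)·(2.1667) + (0.1667)·(0.1667) + (0.1667)·(0.1667) + (-0.8333)·(-0.8333) + (-1.8333)·(-1.8333) + (0.1667)·(0.1667)) / 5 = 8.8333/5 = 1.7667
  S[X_1,X_2] = ((2.1667)·(0.8333) + (0.1667)·(-4.1667) + (0.1667)·(1.8333) + (-0.8333)·(-4.1667) + (-1.8333)·(2.8333) + (0.1667)·(2.8333)) / 5 = 0.1667/5 = 0.0333
  S[X_2,X_2] = ((0.8333)·(0.8333) + (-4.1667)·(-4.1667) + (1.8333)·(1.8333) + (-4.1667)·(-4.1667) + (2.8333)·(2.8333) + (2.8333)·(2.8333)) / 5 = 54.8333/5 = 10.9667
  S = [[1.7667, 0.0333],
 [0.0333, 10.9667]].

Step 3 — invert S. det(S) = 1.7667·10.9667 - (0.0333)² = 19.3733.
  S^{-1} = (1/det) · [[d, -b], [-b, a]] = [[0.5661, -0.0017],
 [-0.0017, 0.0912]].

Step 4 — quadratic form (x̄ - mu_0)^T · S^{-1} · (x̄ - mu_0):
  S^{-1} · (x̄ - mu_0) = (1.0306, 0.3768),
  (x̄ - mu_0)^T · [...] = (1.8333)·(1.0306) + (4.1667)·(0.3768) = 3.4595.

Step 5 — scale by n: T² = 6 · 3.4595 = 20.7571.

T² ≈ 20.7571


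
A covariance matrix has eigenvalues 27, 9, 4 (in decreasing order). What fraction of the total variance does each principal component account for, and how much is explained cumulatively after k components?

Step 1 — total variance = trace(Sigma) = Σ λ_i = 27 + 9 + 4 = 40.

Step 2 — fraction explained by component i = λ_i / Σ λ:
  PC1: 27/40 = 0.675
  PC2: 9/40 = 0.225
  PC3: 4/40 = 0.1

Step 3 — cumulative fraction after k components = (λ_1 + ... + λ_k) / Σ λ:
  k = 1: 27/40 = 0.675
  k = 2: (27 + 9)/40 = 36/40 = 0.9
  k = 3: (27 + 9 + 4)/40 = 40/40 = 1

Summary (fraction, with percent):

explained: PC1 0.675 (67.5%), PC2 0.225 (22.5%), PC3 0.1 (10%);  cumulative: 0.675, 0.9, 1


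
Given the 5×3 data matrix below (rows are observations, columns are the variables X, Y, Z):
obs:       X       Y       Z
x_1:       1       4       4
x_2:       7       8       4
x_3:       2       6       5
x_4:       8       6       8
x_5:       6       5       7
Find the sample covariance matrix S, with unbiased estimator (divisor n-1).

Step 1 — column means:
  mean(X) = (1 + 7 + 2 + 8 + 6) / 5 = 24/5 = 4.8
  mean(Y) = (4 + 8 + 6 + 6 + 5) / 5 = 29/5 = 5.8
  mean(Z) = (4 + 4 + 5 + 8 + 7) / 5 = 28/5 = 5.6

Step 2 — sample covariance S[i,j] = (1/(n-1)) · Σ_k (x_{k,i} - mean_i) · (x_{k,j} - mean_j), with n-1 = 4.
  S[X,X] = ((-3.8)·(-3.8) + (2.2)·(2.2) + (-2.8)·(-2.8) + (3.2)·(3.2) + (1.2)·(1.2)) / 4 = 38.8/4 = 9.7
  S[X,Y] = ((-3.8)·(-1.8) + (2.2)·(2.2) + (-2.8)·(0.2) + (3.2)·(0.2) + (1.2)·(-0.8)) / 4 = 10.8/4 = 2.7
  S[X,Z] = ((-3.8)·(-1.6) + (2.2)·(-1.6) + (-2.8)·(-0.6) + (3.2)·(2.4) + (1.2)·(1.4)) / 4 = 13.6/4 = 3.4
  S[Y,Y] = ((-1.8)·(-1.8) + (2.2)·(2.2) + (0.2)·(0.2) + (0.2)·(0.2) + (-0.8)·(-0.8)) / 4 = 8.8/4 = 2.2
  S[Y,Z] = ((-1.8)·(-1.6) + (2.2)·(-1.6) + (0.2)·(-0.6) + (0.2)·(2.4) + (-0.8)·(1.4)) / 4 = -1.4/4 = -0.35
  S[Z,Z] = ((-1.6)·(-1.6) + (-1.6)·(-1.6) + (-0.6)·(-0.6) + (2.4)·(2.4) + (1.4)·(1.4)) / 4 = 13.2/4 = 3.3

S is symmetric (S[j,i] = S[i,j]). Assembling:

S = [[9.7, 2.7, 3.4],
 [2.7, 2.2, -0.35],
 [3.4, -0.35, 3.3]]


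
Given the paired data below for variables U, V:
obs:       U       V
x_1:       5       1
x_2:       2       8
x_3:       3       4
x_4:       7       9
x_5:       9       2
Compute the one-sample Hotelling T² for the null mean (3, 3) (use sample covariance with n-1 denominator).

Step 1 — sample mean vector:
  mean(U) = (5 + 2 + 3 + 7 + 9) / 5 = 26/5 = 5.2
  mean(V) = (1 + 8 + 4 + 9 + 2) / 5 = 24/5 = 4.8
  x̄ = (5.2, 4.8),  deviation x̄ - mu_0 = (5.2, 4.8) - (3, 3) = (2.2, 1.8).

Step 2 — sample covariance matrix, S[i,j] = (1/(n-1)) · Σ_k (x_{k,i} - mean_i) · (x_{k,j} - mean_j), divisor n-1 = 4:
  S[U,U] = ((-0.2)·(-0.2) + (-3.2)·(-3.2) + (-2.2)·(-2.2) + (1.8)·(1.8) + (3.8)·(3.8)) / 4 = 32.8/4 = 8.2
  S[U,V] = ((-0.2)·(-3.8) + (-3.2)·(3.2) + (-2.2)·(-0.8) + (1.8)·(4.2) + (3.8)·(-2.8)) / 4 = -10.8/4 = -2.7
  S[V,V] = ((-3.8)·(-3.8) + (3.2)·(3.2) + (-0.8)·(-0.8) + (4.2)·(4.2) + (-2.8)·(-2.8)) / 4 = 50.8/4 = 12.7
  S = [[8.2, -2.7],
 [-2.7, 12.7]].

Step 3 — invert S. det(S) = 8.2·12.7 - (-2.7)² = 96.85.
  S^{-1} = (1/det) · [[d, -b], [-b, a]] = [[0.1311, 0.0279],
 [0.0279, 0.0847]].

Step 4 — quadratic form (x̄ - mu_0)^T · S^{-1} · (x̄ - mu_0):
  S^{-1} · (x̄ - mu_0) = (0.3387, 0.2137),
  (x̄ - mu_0)^T · [...] = (2.2)·(0.3387) + (1.8)·(0.2137) = 1.1298.

Step 5 — scale by n: T² = 5 · 1.1298 = 5.6489.

T² ≈ 5.6489


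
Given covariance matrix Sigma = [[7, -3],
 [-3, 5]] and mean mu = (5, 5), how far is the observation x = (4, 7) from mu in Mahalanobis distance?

Step 1 — centre the observation: (x - mu) = (-1, 2).

Step 2 — invert Sigma. det(Sigma) = 7·5 - (-3)² = 26.
  Sigma^{-1} = (1/det) · [[d, -b], [-b, a]] = [[0.1923, 0.1154],
 [0.1154, 0.2692]].

Step 3 — form the quadratic (x - mu)^T · Sigma^{-1} · (x - mu):
  Sigma^{-1} · (x - mu) = (0.0385, 0.4231).
  (x - mu)^T · [Sigma^{-1} · (x - mu)] = (-1)·(0.0385) + (2)·(0.4231) = 0.8077.

Step 4 — take square root: d = √(0.8077) ≈ 0.8987.

d(x, mu) = √(0.8077) ≈ 0.8987


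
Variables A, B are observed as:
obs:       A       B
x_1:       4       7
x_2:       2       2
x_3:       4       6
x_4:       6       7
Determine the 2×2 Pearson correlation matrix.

Step 1 — column means:
  mean(A) = (4 + 2 + 4 + 6) / 4 = 16/4 = 4
  mean(B) = (7 + 2 + 6 + 7) / 4 = 22/4 = 5.5

Step 2 — sample variances and covariances s[i,j] = (1/(n-1)) · Σ_k (x_{k,i} - mean_i) · (x_{k,j} - mean_j), with n-1 = 3:
  s[A,A] = ((0)·(0) + (-2)·(-2) + (0)·(0) + (2)·(2)) / 3 = 8/3 = 2.6667
  s[A,B] = ((0)·(1.5) + (-2)·(-3.5) + (0)·(0.5) + (2)·(1.5)) / 3 = 10/3 = 3.3333
  s[B,B] = ((1.5)·(1.5) + (-3.5)·(-3.5) + (0.5)·(0.5) + (1.5)·(1.5)) / 3 = 17/3 = 5.6667
  Sample standard deviations s_i = √(s[i,i]):
  s(A) = √(2.6667) = 1.633
  s(B) = √(5.6667) = 2.3805

Step 3 — r_{ij} = s_{ij} / (s_i · s_j):
  r[A,A] = 1 (diagonal).
  r[A,B] = 3.3333 / (1.633 · 2.3805) = 3.3333 / 3.8873 = 0.8575
  r[B,B] = 1 (diagonal).

R is symmetric with unit diagonal. Assembling:

R = [[1, 0.8575],
 [0.8575, 1]]


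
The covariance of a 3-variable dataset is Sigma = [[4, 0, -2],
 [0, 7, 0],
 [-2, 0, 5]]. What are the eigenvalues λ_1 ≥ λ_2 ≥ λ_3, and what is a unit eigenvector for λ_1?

Step 1 — characteristic polynomial p(λ) = det(λI - Sigma) = λ³ - tr·λ² + c_1·λ - det, where tr = trace, c_1 = sum of the principal 2×2 minors, det = det(Sigma):
  tr = 4 + 7 + 5 = 16,
  c_1 = (4·7 - (0)²) + (4·5 - (-2)²) + (7·5 - (0)²) = 28 + 16 + 35 = 79,
  det = 4·(7·5 - (0)²) - (0)·((0)·5 - (0)·(-2)) + (-2)·((0)·(0) - 7·(-2)) = 4·(35) - (0)·(0) + (-2)·(14) = 112.
  So p(λ) = λ³ - 16λ² + 79λ - 112.
Step 2 — look for an integer root (rational root theorem: any rational root is an integer divisor of 112). Testing λ = 7:
  p(7) = 343 - 784 + 553 - 112 = 0  ✓
  Dividing out (λ - 7): p(λ) = (λ - 7)(λ² - 9λ + 16).
Step 3 — remaining eigenvalues from the quadratic λ² - 9λ + 16 = 0:
  Δ = 9² - 4·16 = 81 - 64 = 17,  λ = (9 ± √17)/2 = (9 ± 4.1231)/2 ≈ 6.5616 or 2.4384.
  Sorted: λ_1 = 7,  λ_2 = 6.5616,  λ_3 = 2.4384  (check: sum = 16 = tr ✓).

Step 4 — unit eigenvector for λ_1 = 7: v spans the null space of (Sigma - λ_1 I), whose rows are
  r_1 = (-3, 0, -2),  r_2 = (0, 0, 0),  r_3 = (-2, 0, -2).
  v is orthogonal to every row, so take v ∝ r_1 × r_3 = ((0)·(-2) - (-2)·(0), (-2)·(-2) - (-3)·(-2), (-3)·(0) - (0)·(-2)) = (0, -2, 0).
  Rescale (divide by 2; multiply by -1 so the first nonzero entry is positive): u = (0, 1, 0).
  ||u|| = √((0)² + (1)² + (0)²) = √(1) = 1,  v_1 = u/||u|| ≈ (0, 1, 0) (||v_1|| = 1).

λ_1 = 7,  λ_2 = 6.5616,  λ_3 = 2.4384;  v_1 ≈ (0, 1, 0)


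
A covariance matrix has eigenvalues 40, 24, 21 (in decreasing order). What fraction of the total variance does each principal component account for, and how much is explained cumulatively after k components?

Step 1 — total variance = trace(Sigma) = Σ λ_i = 40 + 24 + 21 = 85.

Step 2 — fraction explained by component i = λ_i / Σ λ:
  PC1: 40/85 = 0.4706
  PC2: 24/85 = 0.2824
  PC3: 21/85 = 0.2471

Step 3 — cumulative fraction after k components = (λ_1 + ... + λ_k) / Σ λ:
  k = 1: 40/85 = 0.4706
  k = 2: (40 + 24)/85 = 64/85 = 0.7529
  k = 3: (40 + 24 + 21)/85 = 85/85 = 1

Summary (fraction, with percent):

explained: PC1 0.4706 (47.06%), PC2 0.2824 (28.24%), PC3 0.2471 (24.71%);  cumulative: 0.4706, 0.7529, 1


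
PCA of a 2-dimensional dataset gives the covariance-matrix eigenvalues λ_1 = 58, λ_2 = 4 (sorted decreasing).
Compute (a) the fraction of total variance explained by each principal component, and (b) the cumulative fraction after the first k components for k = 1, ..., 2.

Step 1 — total variance = trace(Sigma) = Σ λ_i = 58 + 4 = 62.

Step 2 — fraction explained by component i = λ_i / Σ λ:
  PC1: 58/62 = 0.9355
  PC2: 4/62 = 0.0645

Step 3 — cumulative fraction after k components = (λ_1 + ... + λ_k) / Σ λ:
  k = 1: 58/62 = 0.9355
  k = 2: (58 + 4)/62 = 62/62 = 1

Summary (fraction, with percent):

explained: PC1 0.9355 (93.55%), PC2 0.0645 (6.45%);  cumulative: 0.9355, 1


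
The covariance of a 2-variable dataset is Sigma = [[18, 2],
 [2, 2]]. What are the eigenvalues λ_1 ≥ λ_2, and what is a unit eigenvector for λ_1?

Step 1 — characteristic polynomial of 2×2 Sigma:
  det(Sigma - λI) = λ² - trace · λ + det = 0.
  trace = 18 + 2 = 20, det = 18·2 - (2)² = 32.
Step 2 — discriminant:
  Δ = trace² - 4·det = 400 - 128 = 272.
Step 3 — eigenvalues:
  λ = (trace ± √Δ)/2 = (20 ± 16.4924)/2,
  λ_1 = 18.2462,  λ_2 = 1.7538.

Step 4 — unit eigenvector for λ_1: solve (Sigma - λ_1 I)v = 0. First row:
  (18 - 18.2462)·v_x + (2)·v_y = 0, i.e. (-0.2462)·v_x + (2)·v_y = 0,
  so v ∝ (b, λ_1 - a) = (2, 0.2462) = u.
  ||u|| = √((2)² + (0.2462)²) = √(4.0606) ≈ 2.0151,
  v_1 = u/||u|| ≈ (0.9925, 0.1222) (||v_1|| = 1).

λ_1 = 18.2462,  λ_2 = 1.7538;  v_1 ≈ (0.9925, 0.1222)


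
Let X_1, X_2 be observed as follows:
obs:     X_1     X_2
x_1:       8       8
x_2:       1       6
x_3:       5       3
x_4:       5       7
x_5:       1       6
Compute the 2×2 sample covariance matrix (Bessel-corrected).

Step 1 — column means:
  mean(X_1) = (8 + 1 + 5 + 5 + 1) / 5 = 20/5 = 4
  mean(X_2) = (8 + 6 + 3 + 7 + 6) / 5 = 30/5 = 6

Step 2 — sample covariance S[i,j] = (1/(n-1)) · Σ_k (x_{k,i} - mean_i) · (x_{k,j} - mean_j), with n-1 = 4.
  S[X_1,X_1] = ((4)·(4) + (-3)·(-3) + (1)·(1) + (1)·(1) + (-3)·(-3)) / 4 = 36/4 = 9
  S[X_1,X_2] = ((4)·(2) + (-3)·(0) + (1)·(-3) + (1)·(1) + (-3)·(0)) / 4 = 6/4 = 1.5
  S[X_2,X_2] = ((2)·(2) + (0)·(0) + (-3)·(-3) + (1)·(1) + (0)·(0)) / 4 = 14/4 = 3.5

S is symmetric (S[j,i] = S[i,j]). Assembling:

S = [[9, 1.5],
 [1.5, 3.5]]


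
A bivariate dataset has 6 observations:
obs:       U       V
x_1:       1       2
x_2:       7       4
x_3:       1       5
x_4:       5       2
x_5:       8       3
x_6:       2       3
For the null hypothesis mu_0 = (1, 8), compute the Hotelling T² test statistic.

Step 1 — sample mean vector:
  mean(U) = (1 + 7 + 1 + 5 + 8 + 2) / 6 = 24/6 = 4
  mean(V) = (2 + 4 + 5 + 2 + 3 + 3) / 6 = 19/6 = 3.1667
  x̄ = (4, 3.1667),  deviation x̄ - mu_0 = (4, 3.1667) - (1, 8) = (3, -4.8333).

Step 2 — sample covariance matrix, S[i,j] = (1/(n-1)) · Σ_k (x_{k,i} - mean_i) · (x_{k,j} - mean_j), divisor n-1 = 5:
  S[U,U] = ((-3)·(-3) + (3)·(3) + (-3)·(-3) + (1)·(1) + (4)·(4) + (-2)·(-2)) / 5 = 48/5 = 9.6
  S[U,V] = ((-3)·(-1.1667) + (3)·(0.8333) + (-3)·(1.8333) + (1)·(-1.1667) + (4)·(-0.1667) + (-2)·(-0.1667)) / 5 = -1/5 = -0.2
  S[V,V] = ((-1.1667)·(-1.1667) + (0.8333)·(0.8333) + (1.8333)·(1.8333) + (-1.1667)·(-1.1667) + (-0.1667)·(-0.1667) + (-0.1667)·(-0.1667)) / 5 = 6.8333/5 = 1.3667
  S = [[9.6, -0.2],
 [-0.2, 1.3667]].

Step 3 — invert S. det(S) = 9.6·1.3667 - (-0.2)² = 13.08.
  S^{-1} = (1/det) · [[d, -b], [-b, a]] = [[0.1045, 0.0153],
 [0.0153, 0.7339]].

Step 4 — quadratic form (x̄ - mu_0)^T · S^{-1} · (x̄ - mu_0):
  S^{-1} · (x̄ - mu_0) = (0.2396, -3.5015),
  (x̄ - mu_0)^T · [...] = (3)·(0.2396) + (-4.8333)·(-3.5015) = 17.6427.

Step 5 — scale by n: T² = 6 · 17.6427 = 105.8563.

T² ≈ 105.8563


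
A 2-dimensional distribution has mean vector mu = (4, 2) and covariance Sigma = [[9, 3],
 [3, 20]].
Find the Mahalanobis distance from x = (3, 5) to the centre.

Step 1 — centre the observation: (x - mu) = (-1, 3).

Step 2 — invert Sigma. det(Sigma) = 9·20 - (3)² = 171.
  Sigma^{-1} = (1/det) · [[d, -b], [-b, a]] = [[0.117, -0.0175],
 [-0.0175, 0.0526]].

Step 3 — form the quadratic (x - mu)^T · Sigma^{-1} · (x - mu):
  Sigma^{-1} · (x - mu) = (-0.1696, 0.1754).
  (x - mu)^T · [Sigma^{-1} · (x - mu)] = (-1)·(-0.1696) + (3)·(0.1754) = 0.6959.

Step 4 — take square root: d = √(0.6959) ≈ 0.8342.

d(x, mu) = √(0.6959) ≈ 0.8342


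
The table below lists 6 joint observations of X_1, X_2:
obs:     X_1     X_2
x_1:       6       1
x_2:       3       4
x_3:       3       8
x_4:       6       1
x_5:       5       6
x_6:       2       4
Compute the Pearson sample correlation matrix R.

Step 1 — column means:
  mean(X_1) = (6 + 3 + 3 + 6 + 5 + 2) / 6 = 25/6 = 4.1667
  mean(X_2) = (1 + 4 + 8 + 1 + 6 + 4) / 6 = 24/6 = 4

Step 2 — sample variances and covariances s[i,j] = (1/(n-1)) · Σ_k (x_{k,i} - mean_i) · (x_{k,j} - mean_j), with n-1 = 5:
  s[X_1,X_1] = ((1.8333)·(1.8333) + (-1.1667)·(-1.1667) + (-1.1667)·(-1.1667) + (1.8333)·(1.8333) + (0.8333)·(0.8333) + (-2.1667)·(-2.1667)) / 5 = 14.8333/5 = 2.9667
  s[X_1,X_2] = ((1.8333)·(-3) + (-1.1667)·(0) + (-1.1667)·(4) + (1.8333)·(-3) + (0.8333)·(2) + (-2.1667)·(0)) / 5 = -14/5 = -2.8
  s[X_2,X_2] = ((-3)·(-3) + (0)·(0) + (4)·(4) + (-3)·(-3) + (2)·(2) + (0)·(0)) / 5 = 38/5 = 7.6
  Sample standard deviations s_i = √(s[i,i]):
  s(X_1) = √(2.9667) = 1.7224
  s(X_2) = √(7.6) = 2.7568

Step 3 — r_{ij} = s_{ij} / (s_i · s_j):
  r[X_1,X_1] = 1 (diagonal).
  r[X_1,X_2] = -2.8 / (1.7224 · 2.7568) = -2.8 / 4.7483 = -0.5897
  r[X_2,X_2] = 1 (diagonal).

R is symmetric with unit diagonal. Assembling:

R = [[1, -0.5897],
 [-0.5897, 1]]


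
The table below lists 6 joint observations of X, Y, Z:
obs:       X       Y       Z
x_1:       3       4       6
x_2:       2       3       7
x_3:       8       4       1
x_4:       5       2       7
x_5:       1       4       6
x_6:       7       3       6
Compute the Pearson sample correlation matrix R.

Step 1 — column means:
  mean(X) = (3 + 2 + 8 + 5 + 1 + 7) / 6 = 26/6 = 4.3333
  mean(Y) = (4 + 3 + 4 + 2 + 4 + 3) / 6 = 20/6 = 3.3333
  mean(Z) = (6 + 7 + 1 + 7 + 6 + 6) / 6 = 33/6 = 5.5

Step 2 — sample variances and covariances s[i,j] = (1/(n-1)) · Σ_k (x_{k,i} - mean_i) · (x_{k,j} - mean_j), with n-1 = 5:
  s[X,X] = ((-1.3333)·(-1.3333) + (-2.3333)·(-2.3333) + (3.6667)·(3.6667) + (0.6667)·(0.6667) + (-3.3333)·(-3.3333) + (2.6667)·(2.6667)) / 5 = 39.3333/5 = 7.8667
  s[X,Y] = ((-1.3333)·(0.6667) + (-2.3333)·(-0.3333) + (3.6667)·(0.6667) + (0.6667)·(-1.3333) + (-3.3333)·(0.6667) + (2.6667)·(-0.3333)) / 5 = -1.6667/5 = -0.3333
  s[X,Z] = ((-1.3333)·(0.5) + (-2.3333)·(1.5) + (3.6667)·(-4.5) + (0.6667)·(1.5) + (-3.3333)·(0.5) + (2.6667)·(0.5)) / 5 = -20/5 = -4
  s[Y,Y] = ((0.6667)·(0.6667) + (-0.3333)·(-0.3333) + (0.6667)·(0.6667) + (-1.3333)·(-1.3333) + (0.6667)·(0.6667) + (-0.3333)·(-0.3333)) / 5 = 3.3333/5 = 0.6667
  s[Y,Z] = ((0.6667)·(0.5) + (-0.3333)·(1.5) + (0.6667)·(-4.5) + (-1.3333)·(1.5) + (0.6667)·(0.5) + (-0.3333)·(0.5)) / 5 = -5/5 = -1
  s[Z,Z] = ((0.5)·(0.5) + (1.5)·(1.5) + (-4.5)·(-4.5) + (1.5)·(1.5) + (0.5)·(0.5) + (0.5)·(0.5)) / 5 = 25.5/5 = 5.1
  Sample standard deviations s_i = √(s[i,i]):
  s(X) = √(7.8667) = 2.8048
  s(Y) = √(0.6667) = 0.8165
  s(Z) = √(5.1) = 2.2583

Step 3 — r_{ij} = s_{ij} / (s_i · s_j):
  r[X,X] = 1 (diagonal).
  r[X,Y] = -0.3333 / (2.8048 · 0.8165) = -0.3333 / 2.2901 = -0.1456
  r[X,Z] = -4 / (2.8048 · 2.2583) = -4 / 6.334 = -0.6315
  r[Y,Y] = 1 (diagonal).
  r[Y,Z] = -1 / (0.8165 · 2.2583) = -1 / 1.8439 = -0.5423
  r[Z,Z] = 1 (diagonal).

R is symmetric with unit diagonal. Assembling:

R = [[1, -0.1456, -0.6315],
 [-0.1456, 1, -0.5423],
 [-0.6315, -0.5423, 1]]


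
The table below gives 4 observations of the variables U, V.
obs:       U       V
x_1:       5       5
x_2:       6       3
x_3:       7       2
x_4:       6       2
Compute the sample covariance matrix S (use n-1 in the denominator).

Step 1 — column means:
  mean(U) = (5 + 6 + 7 + 6) / 4 = 24/4 = 6
  mean(V) = (5 + 3 + 2 + 2) / 4 = 12/4 = 3

Step 2 — sample covariance S[i,j] = (1/(n-1)) · Σ_k (x_{k,i} - mean_i) · (x_{k,j} - mean_j), with n-1 = 3.
  S[U,U] = ((-1)·(-1) + (0)·(0) + (1)·(1) + (0)·(0)) / 3 = 2/3 = 0.6667
  S[U,V] = ((-1)·(2) + (0)·(0) + (1)·(-1) + (0)·(-1)) / 3 = -3/3 = -1
  S[V,V] = ((2)·(2) + (0)·(0) + (-1)·(-1) + (-1)·(-1)) / 3 = 6/3 = 2

S is symmetric (S[j,i] = S[i,j]). Assembling:

S = [[0.6667, -1],
 [-1, 2]]


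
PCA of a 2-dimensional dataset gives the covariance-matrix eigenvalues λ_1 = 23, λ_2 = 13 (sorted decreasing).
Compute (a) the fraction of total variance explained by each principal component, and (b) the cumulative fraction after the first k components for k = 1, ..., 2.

Step 1 — total variance = trace(Sigma) = Σ λ_i = 23 + 13 = 36.

Step 2 — fraction explained by component i = λ_i / Σ λ:
  PC1: 23/36 = 0.6389
  PC2: 13/36 = 0.3611

Step 3 — cumulative fraction after k components = (λ_1 + ... + λ_k) / Σ λ:
  k = 1: 23/36 = 0.6389
  k = 2: (23 + 13)/36 = 36/36 = 1

Summary (fraction, with percent):

explained: PC1 0.6389 (63.89%), PC2 0.3611 (36.11%);  cumulative: 0.6389, 1


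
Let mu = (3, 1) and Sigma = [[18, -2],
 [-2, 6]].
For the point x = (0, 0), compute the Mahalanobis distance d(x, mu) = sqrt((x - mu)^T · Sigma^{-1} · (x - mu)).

Step 1 — centre the observation: (x - mu) = (-3, -1).

Step 2 — invert Sigma. det(Sigma) = 18·6 - (-2)² = 104.
  Sigma^{-1} = (1/det) · [[d, -b], [-b, a]] = [[0.0577, 0.0192],
 [0.0192, 0.1731]].

Step 3 — form the quadratic (x - mu)^T · Sigma^{-1} · (x - mu):
  Sigma^{-1} · (x - mu) = (-0.1923, -0.2308).
  (x - mu)^T · [Sigma^{-1} · (x - mu)] = (-3)·(-0.1923) + (-1)·(-0.2308) = 0.8077.

Step 4 — take square root: d = √(0.8077) ≈ 0.8987.

d(x, mu) = √(0.8077) ≈ 0.8987


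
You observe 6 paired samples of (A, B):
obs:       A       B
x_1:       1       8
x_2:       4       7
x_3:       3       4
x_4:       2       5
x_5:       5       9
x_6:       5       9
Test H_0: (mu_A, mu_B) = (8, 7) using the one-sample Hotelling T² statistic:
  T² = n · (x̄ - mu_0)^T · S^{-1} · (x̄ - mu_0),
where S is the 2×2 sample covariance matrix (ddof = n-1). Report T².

Step 1 — sample mean vector:
  mean(A) = (1 + 4 + 3 + 2 + 5 + 5) / 6 = 20/6 = 3.3333
  mean(B) = (8 + 7 + 4 + 5 + 9 + 9) / 6 = 42/6 = 7
  x̄ = (3.3333, 7),  deviation x̄ - mu_0 = (3.3333, 7) - (8, 7) = (-4.6667, 0).

Step 2 — sample covariance matrix, S[i,j] = (1/(n-1)) · Σ_k (x_{k,i} - mean_i) · (x_{k,j} - mean_j), divisor n-1 = 5:
  S[A,A] = ((-2.3333)·(-2.3333) + (0.6667)·(0.6667) + (-0.3333)·(-0.3333) + (-1.3333)·(-1.3333) + (1.6667)·(1.6667) + (1.6667)·(1.6667)) / 5 = 13.3333/5 = 2.6667
  S[A,B] = ((-2.3333)·(1) + (0.6667)·(0) + (-0.3333)·(-3) + (-1.3333)·(-2) + (1.6667)·(2) + (1.6667)·(2)) / 5 = 8/5 = 1.6
  S[B,B] = ((1)·(1) + (0)·(0) + (-3)·(-3) + (-2)·(-2) + (2)·(2) + (2)·(2)) / 5 = 22/5 = 4.4
  S = [[2.6667, 1.6],
 [1.6, 4.4]].

Step 3 — invert S. det(S) = 2.6667·4.4 - (1.6)² = 9.1733.
  S^{-1} = (1/det) · [[d, -b], [-b, a]] = [[0.4797, -0.1744],
 [-0.1744, 0.2907]].

Step 4 — quadratic form (x̄ - mu_0)^T · S^{-1} · (x̄ - mu_0):
  S^{-1} · (x̄ - mu_0) = (-2.2384, 0.814),
  (x̄ - mu_0)^T · [...] = (-4.6667)·(-2.2384) + (0)·(0.814) = 10.4457.

Step 5 — scale by n: T² = 6 · 10.4457 = 62.6744.

T² ≈ 62.6744


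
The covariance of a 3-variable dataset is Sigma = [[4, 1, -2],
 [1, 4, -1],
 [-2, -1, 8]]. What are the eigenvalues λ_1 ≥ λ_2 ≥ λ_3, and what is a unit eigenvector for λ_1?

Step 1 — characteristic polynomial p(λ) = det(λI - Sigma) = λ³ - tr·λ² + c_1·λ - det, where tr = trace, c_1 = sum of the principal 2×2 minors, det = det(Sigma):
  tr = 4 + 4 + 8 = 16,
  c_1 = (4·4 - (1)²) + (4·8 - (-2)²) + (4·8 - (-1)²) = 15 + 28 + 31 = 74,
  det = 4·(4·8 - (-1)²) - (1)·((1)·8 - (-1)·(-2)) + (-2)·((1)·(-1) - 4·(-2)) = 4·(31) - (1)·(6) + (-2)·(7) = 104.
  So p(λ) = λ³ - 16λ² + 74λ - 104.
Step 2 — look for an integer root (rational root theorem: any rational root is an integer divisor of 104). Testing λ = 4:
  p(4) = 64 - 256 + 296 - 104 = 0  ✓
  Dividing out (λ - 4): p(λ) = (λ - 4)(λ² - 12λ + 26).
Step 3 — remaining eigenvalues from the quadratic λ² - 12λ + 26 = 0:
  Δ = 12² - 4·26 = 144 - 104 = 40,  λ = (12 ± √40)/2 = (12 ± 6.3246)/2 ≈ 9.1623 or 2.8377.
  Sorted: λ_1 = 9.1623,  λ_2 = 4,  λ_3 = 2.8377  (check: sum = 16 = tr ✓).

Step 4 — unit eigenvector for λ_1 ≈ 9.1623: v spans the null space of (Sigma - λ_1 I), whose rows are
  r_1 = (-5.1623, 1, -2),  r_2 = (1, -5.1623, -1),  r_3 = (-2, -1, -1.1623).
  v is orthogonal to every row, so take v ∝ r_1 × r_2 = ((1)·(-1) - (-2)·(-5.1623), (-2)·(1) - (-5.1623)·(-1), (-5.1623)·(-5.1623) - (1)·(1)) ≈ (-11.3246, -7.1623, 25.6491).
  Rescale (multiply by -1 so the first nonzero entry is positive): u = (11.3246, 7.1623, -25.6491).
  ||u|| = √((11.3246)² + (7.1623)² + (-25.6491)²) = √(837.4207) ≈ 28.9382,  v_1 = u/||u|| ≈ (0.3913, 0.2475, -0.8863) (||v_1|| = 1).

λ_1 = 9.1623,  λ_2 = 4,  λ_3 = 2.8377;  v_1 ≈ (0.3913, 0.2475, -0.8863)
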